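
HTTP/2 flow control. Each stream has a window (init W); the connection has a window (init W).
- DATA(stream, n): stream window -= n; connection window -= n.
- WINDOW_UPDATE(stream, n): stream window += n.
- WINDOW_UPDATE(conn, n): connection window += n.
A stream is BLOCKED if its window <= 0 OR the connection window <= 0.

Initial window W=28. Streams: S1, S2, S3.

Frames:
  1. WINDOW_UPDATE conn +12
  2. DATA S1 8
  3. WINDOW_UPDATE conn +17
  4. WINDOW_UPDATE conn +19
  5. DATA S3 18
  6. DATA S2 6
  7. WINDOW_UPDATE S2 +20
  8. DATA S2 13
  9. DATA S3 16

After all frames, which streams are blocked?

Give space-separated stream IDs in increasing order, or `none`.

Answer: S3

Derivation:
Op 1: conn=40 S1=28 S2=28 S3=28 blocked=[]
Op 2: conn=32 S1=20 S2=28 S3=28 blocked=[]
Op 3: conn=49 S1=20 S2=28 S3=28 blocked=[]
Op 4: conn=68 S1=20 S2=28 S3=28 blocked=[]
Op 5: conn=50 S1=20 S2=28 S3=10 blocked=[]
Op 6: conn=44 S1=20 S2=22 S3=10 blocked=[]
Op 7: conn=44 S1=20 S2=42 S3=10 blocked=[]
Op 8: conn=31 S1=20 S2=29 S3=10 blocked=[]
Op 9: conn=15 S1=20 S2=29 S3=-6 blocked=[3]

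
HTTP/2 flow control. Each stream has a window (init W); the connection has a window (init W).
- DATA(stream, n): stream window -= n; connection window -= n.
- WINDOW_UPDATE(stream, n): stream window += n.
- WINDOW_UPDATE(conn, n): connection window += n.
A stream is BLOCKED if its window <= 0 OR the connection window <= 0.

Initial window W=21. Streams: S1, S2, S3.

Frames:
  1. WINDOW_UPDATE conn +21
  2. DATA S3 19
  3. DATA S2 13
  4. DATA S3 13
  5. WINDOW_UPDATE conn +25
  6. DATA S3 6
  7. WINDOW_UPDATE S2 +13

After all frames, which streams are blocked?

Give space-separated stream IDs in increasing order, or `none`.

Answer: S3

Derivation:
Op 1: conn=42 S1=21 S2=21 S3=21 blocked=[]
Op 2: conn=23 S1=21 S2=21 S3=2 blocked=[]
Op 3: conn=10 S1=21 S2=8 S3=2 blocked=[]
Op 4: conn=-3 S1=21 S2=8 S3=-11 blocked=[1, 2, 3]
Op 5: conn=22 S1=21 S2=8 S3=-11 blocked=[3]
Op 6: conn=16 S1=21 S2=8 S3=-17 blocked=[3]
Op 7: conn=16 S1=21 S2=21 S3=-17 blocked=[3]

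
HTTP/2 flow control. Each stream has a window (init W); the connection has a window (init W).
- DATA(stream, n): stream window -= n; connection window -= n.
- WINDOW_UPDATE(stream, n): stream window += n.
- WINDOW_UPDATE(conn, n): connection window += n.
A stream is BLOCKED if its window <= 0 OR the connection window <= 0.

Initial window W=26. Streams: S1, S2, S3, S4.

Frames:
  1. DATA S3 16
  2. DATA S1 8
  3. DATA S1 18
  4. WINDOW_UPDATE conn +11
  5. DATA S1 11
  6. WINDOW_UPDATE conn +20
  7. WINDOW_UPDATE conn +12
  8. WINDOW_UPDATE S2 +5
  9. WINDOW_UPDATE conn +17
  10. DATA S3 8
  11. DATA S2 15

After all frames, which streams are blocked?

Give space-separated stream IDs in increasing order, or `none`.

Answer: S1

Derivation:
Op 1: conn=10 S1=26 S2=26 S3=10 S4=26 blocked=[]
Op 2: conn=2 S1=18 S2=26 S3=10 S4=26 blocked=[]
Op 3: conn=-16 S1=0 S2=26 S3=10 S4=26 blocked=[1, 2, 3, 4]
Op 4: conn=-5 S1=0 S2=26 S3=10 S4=26 blocked=[1, 2, 3, 4]
Op 5: conn=-16 S1=-11 S2=26 S3=10 S4=26 blocked=[1, 2, 3, 4]
Op 6: conn=4 S1=-11 S2=26 S3=10 S4=26 blocked=[1]
Op 7: conn=16 S1=-11 S2=26 S3=10 S4=26 blocked=[1]
Op 8: conn=16 S1=-11 S2=31 S3=10 S4=26 blocked=[1]
Op 9: conn=33 S1=-11 S2=31 S3=10 S4=26 blocked=[1]
Op 10: conn=25 S1=-11 S2=31 S3=2 S4=26 blocked=[1]
Op 11: conn=10 S1=-11 S2=16 S3=2 S4=26 blocked=[1]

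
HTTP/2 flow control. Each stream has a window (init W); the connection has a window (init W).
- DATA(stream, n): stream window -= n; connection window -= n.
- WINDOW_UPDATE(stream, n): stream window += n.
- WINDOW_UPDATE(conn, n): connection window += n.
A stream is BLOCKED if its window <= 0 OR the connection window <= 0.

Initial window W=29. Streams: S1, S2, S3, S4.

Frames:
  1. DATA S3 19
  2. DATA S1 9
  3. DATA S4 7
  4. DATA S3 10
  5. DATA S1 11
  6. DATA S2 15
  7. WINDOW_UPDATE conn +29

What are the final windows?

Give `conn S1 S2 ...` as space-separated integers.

Answer: -13 9 14 0 22

Derivation:
Op 1: conn=10 S1=29 S2=29 S3=10 S4=29 blocked=[]
Op 2: conn=1 S1=20 S2=29 S3=10 S4=29 blocked=[]
Op 3: conn=-6 S1=20 S2=29 S3=10 S4=22 blocked=[1, 2, 3, 4]
Op 4: conn=-16 S1=20 S2=29 S3=0 S4=22 blocked=[1, 2, 3, 4]
Op 5: conn=-27 S1=9 S2=29 S3=0 S4=22 blocked=[1, 2, 3, 4]
Op 6: conn=-42 S1=9 S2=14 S3=0 S4=22 blocked=[1, 2, 3, 4]
Op 7: conn=-13 S1=9 S2=14 S3=0 S4=22 blocked=[1, 2, 3, 4]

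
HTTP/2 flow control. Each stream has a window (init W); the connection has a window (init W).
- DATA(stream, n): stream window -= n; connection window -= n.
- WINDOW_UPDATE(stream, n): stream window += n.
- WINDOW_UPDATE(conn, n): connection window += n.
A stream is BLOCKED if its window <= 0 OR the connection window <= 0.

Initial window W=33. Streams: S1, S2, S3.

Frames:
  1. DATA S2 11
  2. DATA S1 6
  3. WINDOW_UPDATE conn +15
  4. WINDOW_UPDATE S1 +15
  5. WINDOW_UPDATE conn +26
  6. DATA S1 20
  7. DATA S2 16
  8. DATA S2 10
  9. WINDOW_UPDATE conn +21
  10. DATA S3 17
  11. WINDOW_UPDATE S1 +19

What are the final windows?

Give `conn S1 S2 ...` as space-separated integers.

Op 1: conn=22 S1=33 S2=22 S3=33 blocked=[]
Op 2: conn=16 S1=27 S2=22 S3=33 blocked=[]
Op 3: conn=31 S1=27 S2=22 S3=33 blocked=[]
Op 4: conn=31 S1=42 S2=22 S3=33 blocked=[]
Op 5: conn=57 S1=42 S2=22 S3=33 blocked=[]
Op 6: conn=37 S1=22 S2=22 S3=33 blocked=[]
Op 7: conn=21 S1=22 S2=6 S3=33 blocked=[]
Op 8: conn=11 S1=22 S2=-4 S3=33 blocked=[2]
Op 9: conn=32 S1=22 S2=-4 S3=33 blocked=[2]
Op 10: conn=15 S1=22 S2=-4 S3=16 blocked=[2]
Op 11: conn=15 S1=41 S2=-4 S3=16 blocked=[2]

Answer: 15 41 -4 16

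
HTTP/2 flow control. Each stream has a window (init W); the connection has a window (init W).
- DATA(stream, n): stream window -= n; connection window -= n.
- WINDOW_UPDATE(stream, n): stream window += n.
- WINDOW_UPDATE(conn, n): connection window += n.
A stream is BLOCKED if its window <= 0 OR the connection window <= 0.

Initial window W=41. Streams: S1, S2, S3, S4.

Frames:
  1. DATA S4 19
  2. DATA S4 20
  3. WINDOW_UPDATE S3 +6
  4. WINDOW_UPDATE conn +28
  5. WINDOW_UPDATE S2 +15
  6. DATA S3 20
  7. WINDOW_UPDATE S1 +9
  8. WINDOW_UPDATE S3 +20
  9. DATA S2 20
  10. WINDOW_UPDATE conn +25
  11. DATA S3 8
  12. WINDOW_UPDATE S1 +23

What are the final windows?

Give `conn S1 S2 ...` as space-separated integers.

Op 1: conn=22 S1=41 S2=41 S3=41 S4=22 blocked=[]
Op 2: conn=2 S1=41 S2=41 S3=41 S4=2 blocked=[]
Op 3: conn=2 S1=41 S2=41 S3=47 S4=2 blocked=[]
Op 4: conn=30 S1=41 S2=41 S3=47 S4=2 blocked=[]
Op 5: conn=30 S1=41 S2=56 S3=47 S4=2 blocked=[]
Op 6: conn=10 S1=41 S2=56 S3=27 S4=2 blocked=[]
Op 7: conn=10 S1=50 S2=56 S3=27 S4=2 blocked=[]
Op 8: conn=10 S1=50 S2=56 S3=47 S4=2 blocked=[]
Op 9: conn=-10 S1=50 S2=36 S3=47 S4=2 blocked=[1, 2, 3, 4]
Op 10: conn=15 S1=50 S2=36 S3=47 S4=2 blocked=[]
Op 11: conn=7 S1=50 S2=36 S3=39 S4=2 blocked=[]
Op 12: conn=7 S1=73 S2=36 S3=39 S4=2 blocked=[]

Answer: 7 73 36 39 2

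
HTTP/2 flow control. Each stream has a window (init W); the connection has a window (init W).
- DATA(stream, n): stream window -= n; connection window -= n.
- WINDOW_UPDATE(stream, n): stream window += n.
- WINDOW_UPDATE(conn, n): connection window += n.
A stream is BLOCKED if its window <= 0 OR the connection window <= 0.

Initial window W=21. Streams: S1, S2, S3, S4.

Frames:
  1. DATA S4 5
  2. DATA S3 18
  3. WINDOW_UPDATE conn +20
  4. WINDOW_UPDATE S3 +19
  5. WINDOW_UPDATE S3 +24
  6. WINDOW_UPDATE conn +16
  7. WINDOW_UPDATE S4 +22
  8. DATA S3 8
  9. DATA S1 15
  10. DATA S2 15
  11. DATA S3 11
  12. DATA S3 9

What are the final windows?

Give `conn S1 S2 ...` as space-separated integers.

Op 1: conn=16 S1=21 S2=21 S3=21 S4=16 blocked=[]
Op 2: conn=-2 S1=21 S2=21 S3=3 S4=16 blocked=[1, 2, 3, 4]
Op 3: conn=18 S1=21 S2=21 S3=3 S4=16 blocked=[]
Op 4: conn=18 S1=21 S2=21 S3=22 S4=16 blocked=[]
Op 5: conn=18 S1=21 S2=21 S3=46 S4=16 blocked=[]
Op 6: conn=34 S1=21 S2=21 S3=46 S4=16 blocked=[]
Op 7: conn=34 S1=21 S2=21 S3=46 S4=38 blocked=[]
Op 8: conn=26 S1=21 S2=21 S3=38 S4=38 blocked=[]
Op 9: conn=11 S1=6 S2=21 S3=38 S4=38 blocked=[]
Op 10: conn=-4 S1=6 S2=6 S3=38 S4=38 blocked=[1, 2, 3, 4]
Op 11: conn=-15 S1=6 S2=6 S3=27 S4=38 blocked=[1, 2, 3, 4]
Op 12: conn=-24 S1=6 S2=6 S3=18 S4=38 blocked=[1, 2, 3, 4]

Answer: -24 6 6 18 38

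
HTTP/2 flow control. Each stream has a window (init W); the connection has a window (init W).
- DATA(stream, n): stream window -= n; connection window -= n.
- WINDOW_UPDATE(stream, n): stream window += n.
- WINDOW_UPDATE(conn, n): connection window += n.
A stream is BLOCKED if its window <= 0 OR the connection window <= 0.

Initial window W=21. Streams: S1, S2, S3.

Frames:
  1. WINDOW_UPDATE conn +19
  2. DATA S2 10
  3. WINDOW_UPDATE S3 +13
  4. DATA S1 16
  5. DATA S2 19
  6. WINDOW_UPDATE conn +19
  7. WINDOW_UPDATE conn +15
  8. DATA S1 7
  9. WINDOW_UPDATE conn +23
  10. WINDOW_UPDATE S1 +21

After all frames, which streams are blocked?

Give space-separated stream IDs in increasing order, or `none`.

Answer: S2

Derivation:
Op 1: conn=40 S1=21 S2=21 S3=21 blocked=[]
Op 2: conn=30 S1=21 S2=11 S3=21 blocked=[]
Op 3: conn=30 S1=21 S2=11 S3=34 blocked=[]
Op 4: conn=14 S1=5 S2=11 S3=34 blocked=[]
Op 5: conn=-5 S1=5 S2=-8 S3=34 blocked=[1, 2, 3]
Op 6: conn=14 S1=5 S2=-8 S3=34 blocked=[2]
Op 7: conn=29 S1=5 S2=-8 S3=34 blocked=[2]
Op 8: conn=22 S1=-2 S2=-8 S3=34 blocked=[1, 2]
Op 9: conn=45 S1=-2 S2=-8 S3=34 blocked=[1, 2]
Op 10: conn=45 S1=19 S2=-8 S3=34 blocked=[2]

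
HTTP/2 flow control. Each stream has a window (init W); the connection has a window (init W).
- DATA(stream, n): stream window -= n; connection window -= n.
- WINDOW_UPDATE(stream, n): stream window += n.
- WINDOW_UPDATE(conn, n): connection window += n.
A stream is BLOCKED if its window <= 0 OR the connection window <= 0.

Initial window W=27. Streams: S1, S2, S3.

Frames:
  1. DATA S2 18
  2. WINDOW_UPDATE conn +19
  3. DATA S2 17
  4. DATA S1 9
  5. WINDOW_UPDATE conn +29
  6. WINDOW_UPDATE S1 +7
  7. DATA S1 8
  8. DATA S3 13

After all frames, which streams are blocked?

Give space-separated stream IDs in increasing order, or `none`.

Answer: S2

Derivation:
Op 1: conn=9 S1=27 S2=9 S3=27 blocked=[]
Op 2: conn=28 S1=27 S2=9 S3=27 blocked=[]
Op 3: conn=11 S1=27 S2=-8 S3=27 blocked=[2]
Op 4: conn=2 S1=18 S2=-8 S3=27 blocked=[2]
Op 5: conn=31 S1=18 S2=-8 S3=27 blocked=[2]
Op 6: conn=31 S1=25 S2=-8 S3=27 blocked=[2]
Op 7: conn=23 S1=17 S2=-8 S3=27 blocked=[2]
Op 8: conn=10 S1=17 S2=-8 S3=14 blocked=[2]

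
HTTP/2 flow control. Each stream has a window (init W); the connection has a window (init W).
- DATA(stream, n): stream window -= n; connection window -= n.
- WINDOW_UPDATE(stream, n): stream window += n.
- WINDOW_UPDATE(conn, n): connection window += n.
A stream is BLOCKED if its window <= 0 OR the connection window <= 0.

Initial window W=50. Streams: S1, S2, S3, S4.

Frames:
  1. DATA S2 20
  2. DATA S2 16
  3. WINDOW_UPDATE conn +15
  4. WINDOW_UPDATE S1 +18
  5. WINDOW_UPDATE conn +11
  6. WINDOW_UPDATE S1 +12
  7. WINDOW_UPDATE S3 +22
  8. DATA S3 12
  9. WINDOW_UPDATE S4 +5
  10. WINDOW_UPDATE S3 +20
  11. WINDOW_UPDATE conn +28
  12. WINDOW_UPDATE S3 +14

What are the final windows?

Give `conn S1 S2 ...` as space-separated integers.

Op 1: conn=30 S1=50 S2=30 S3=50 S4=50 blocked=[]
Op 2: conn=14 S1=50 S2=14 S3=50 S4=50 blocked=[]
Op 3: conn=29 S1=50 S2=14 S3=50 S4=50 blocked=[]
Op 4: conn=29 S1=68 S2=14 S3=50 S4=50 blocked=[]
Op 5: conn=40 S1=68 S2=14 S3=50 S4=50 blocked=[]
Op 6: conn=40 S1=80 S2=14 S3=50 S4=50 blocked=[]
Op 7: conn=40 S1=80 S2=14 S3=72 S4=50 blocked=[]
Op 8: conn=28 S1=80 S2=14 S3=60 S4=50 blocked=[]
Op 9: conn=28 S1=80 S2=14 S3=60 S4=55 blocked=[]
Op 10: conn=28 S1=80 S2=14 S3=80 S4=55 blocked=[]
Op 11: conn=56 S1=80 S2=14 S3=80 S4=55 blocked=[]
Op 12: conn=56 S1=80 S2=14 S3=94 S4=55 blocked=[]

Answer: 56 80 14 94 55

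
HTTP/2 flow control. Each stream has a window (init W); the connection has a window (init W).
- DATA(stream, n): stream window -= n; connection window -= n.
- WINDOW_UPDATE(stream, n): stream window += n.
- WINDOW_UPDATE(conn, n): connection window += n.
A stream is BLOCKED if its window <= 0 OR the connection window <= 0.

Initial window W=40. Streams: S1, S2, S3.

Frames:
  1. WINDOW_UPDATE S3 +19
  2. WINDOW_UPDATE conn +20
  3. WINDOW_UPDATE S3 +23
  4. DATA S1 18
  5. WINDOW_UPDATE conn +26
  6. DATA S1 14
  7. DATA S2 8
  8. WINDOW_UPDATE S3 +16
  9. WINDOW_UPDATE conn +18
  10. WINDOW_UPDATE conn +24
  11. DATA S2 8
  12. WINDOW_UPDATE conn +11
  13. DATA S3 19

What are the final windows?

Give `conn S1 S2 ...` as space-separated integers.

Answer: 72 8 24 79

Derivation:
Op 1: conn=40 S1=40 S2=40 S3=59 blocked=[]
Op 2: conn=60 S1=40 S2=40 S3=59 blocked=[]
Op 3: conn=60 S1=40 S2=40 S3=82 blocked=[]
Op 4: conn=42 S1=22 S2=40 S3=82 blocked=[]
Op 5: conn=68 S1=22 S2=40 S3=82 blocked=[]
Op 6: conn=54 S1=8 S2=40 S3=82 blocked=[]
Op 7: conn=46 S1=8 S2=32 S3=82 blocked=[]
Op 8: conn=46 S1=8 S2=32 S3=98 blocked=[]
Op 9: conn=64 S1=8 S2=32 S3=98 blocked=[]
Op 10: conn=88 S1=8 S2=32 S3=98 blocked=[]
Op 11: conn=80 S1=8 S2=24 S3=98 blocked=[]
Op 12: conn=91 S1=8 S2=24 S3=98 blocked=[]
Op 13: conn=72 S1=8 S2=24 S3=79 blocked=[]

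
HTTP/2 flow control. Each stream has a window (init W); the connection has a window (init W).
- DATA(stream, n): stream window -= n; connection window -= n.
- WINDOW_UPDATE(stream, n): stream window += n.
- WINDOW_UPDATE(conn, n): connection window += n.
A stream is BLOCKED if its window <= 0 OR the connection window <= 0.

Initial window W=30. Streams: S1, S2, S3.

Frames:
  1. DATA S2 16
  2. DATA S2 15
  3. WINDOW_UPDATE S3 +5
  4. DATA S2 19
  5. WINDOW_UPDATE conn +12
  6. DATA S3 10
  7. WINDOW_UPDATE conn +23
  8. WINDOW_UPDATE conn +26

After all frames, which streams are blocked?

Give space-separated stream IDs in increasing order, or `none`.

Op 1: conn=14 S1=30 S2=14 S3=30 blocked=[]
Op 2: conn=-1 S1=30 S2=-1 S3=30 blocked=[1, 2, 3]
Op 3: conn=-1 S1=30 S2=-1 S3=35 blocked=[1, 2, 3]
Op 4: conn=-20 S1=30 S2=-20 S3=35 blocked=[1, 2, 3]
Op 5: conn=-8 S1=30 S2=-20 S3=35 blocked=[1, 2, 3]
Op 6: conn=-18 S1=30 S2=-20 S3=25 blocked=[1, 2, 3]
Op 7: conn=5 S1=30 S2=-20 S3=25 blocked=[2]
Op 8: conn=31 S1=30 S2=-20 S3=25 blocked=[2]

Answer: S2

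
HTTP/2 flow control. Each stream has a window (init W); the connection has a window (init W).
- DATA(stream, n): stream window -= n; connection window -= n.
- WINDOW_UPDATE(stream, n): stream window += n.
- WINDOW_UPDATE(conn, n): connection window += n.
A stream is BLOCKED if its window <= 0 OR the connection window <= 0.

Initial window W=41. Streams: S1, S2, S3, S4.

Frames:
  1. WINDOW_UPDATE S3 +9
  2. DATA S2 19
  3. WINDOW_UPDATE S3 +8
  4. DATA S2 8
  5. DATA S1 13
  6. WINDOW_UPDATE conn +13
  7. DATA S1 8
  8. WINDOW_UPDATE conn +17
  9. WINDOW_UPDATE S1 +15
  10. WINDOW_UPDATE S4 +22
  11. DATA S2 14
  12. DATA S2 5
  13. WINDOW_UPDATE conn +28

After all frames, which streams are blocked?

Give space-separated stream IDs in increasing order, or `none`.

Answer: S2

Derivation:
Op 1: conn=41 S1=41 S2=41 S3=50 S4=41 blocked=[]
Op 2: conn=22 S1=41 S2=22 S3=50 S4=41 blocked=[]
Op 3: conn=22 S1=41 S2=22 S3=58 S4=41 blocked=[]
Op 4: conn=14 S1=41 S2=14 S3=58 S4=41 blocked=[]
Op 5: conn=1 S1=28 S2=14 S3=58 S4=41 blocked=[]
Op 6: conn=14 S1=28 S2=14 S3=58 S4=41 blocked=[]
Op 7: conn=6 S1=20 S2=14 S3=58 S4=41 blocked=[]
Op 8: conn=23 S1=20 S2=14 S3=58 S4=41 blocked=[]
Op 9: conn=23 S1=35 S2=14 S3=58 S4=41 blocked=[]
Op 10: conn=23 S1=35 S2=14 S3=58 S4=63 blocked=[]
Op 11: conn=9 S1=35 S2=0 S3=58 S4=63 blocked=[2]
Op 12: conn=4 S1=35 S2=-5 S3=58 S4=63 blocked=[2]
Op 13: conn=32 S1=35 S2=-5 S3=58 S4=63 blocked=[2]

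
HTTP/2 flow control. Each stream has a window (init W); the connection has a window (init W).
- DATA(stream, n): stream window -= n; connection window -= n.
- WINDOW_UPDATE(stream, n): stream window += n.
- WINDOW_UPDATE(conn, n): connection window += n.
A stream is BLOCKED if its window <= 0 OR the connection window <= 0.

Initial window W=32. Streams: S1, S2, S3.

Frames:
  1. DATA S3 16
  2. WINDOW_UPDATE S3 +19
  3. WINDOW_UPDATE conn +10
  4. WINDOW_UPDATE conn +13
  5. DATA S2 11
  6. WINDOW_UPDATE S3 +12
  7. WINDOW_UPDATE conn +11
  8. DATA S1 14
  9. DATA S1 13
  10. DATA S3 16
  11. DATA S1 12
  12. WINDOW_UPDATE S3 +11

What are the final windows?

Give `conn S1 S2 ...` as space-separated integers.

Op 1: conn=16 S1=32 S2=32 S3=16 blocked=[]
Op 2: conn=16 S1=32 S2=32 S3=35 blocked=[]
Op 3: conn=26 S1=32 S2=32 S3=35 blocked=[]
Op 4: conn=39 S1=32 S2=32 S3=35 blocked=[]
Op 5: conn=28 S1=32 S2=21 S3=35 blocked=[]
Op 6: conn=28 S1=32 S2=21 S3=47 blocked=[]
Op 7: conn=39 S1=32 S2=21 S3=47 blocked=[]
Op 8: conn=25 S1=18 S2=21 S3=47 blocked=[]
Op 9: conn=12 S1=5 S2=21 S3=47 blocked=[]
Op 10: conn=-4 S1=5 S2=21 S3=31 blocked=[1, 2, 3]
Op 11: conn=-16 S1=-7 S2=21 S3=31 blocked=[1, 2, 3]
Op 12: conn=-16 S1=-7 S2=21 S3=42 blocked=[1, 2, 3]

Answer: -16 -7 21 42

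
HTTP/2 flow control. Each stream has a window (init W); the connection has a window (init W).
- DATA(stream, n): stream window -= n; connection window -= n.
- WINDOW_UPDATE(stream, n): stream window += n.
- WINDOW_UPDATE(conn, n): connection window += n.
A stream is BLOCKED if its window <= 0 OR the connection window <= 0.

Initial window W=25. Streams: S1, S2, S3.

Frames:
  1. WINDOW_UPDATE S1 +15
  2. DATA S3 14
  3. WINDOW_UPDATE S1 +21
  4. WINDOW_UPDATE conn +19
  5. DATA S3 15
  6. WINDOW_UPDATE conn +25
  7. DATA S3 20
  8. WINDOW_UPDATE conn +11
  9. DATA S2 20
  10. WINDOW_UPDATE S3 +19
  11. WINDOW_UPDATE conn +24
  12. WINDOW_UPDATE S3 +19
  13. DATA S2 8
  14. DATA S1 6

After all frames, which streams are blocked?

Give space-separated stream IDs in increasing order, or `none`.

Op 1: conn=25 S1=40 S2=25 S3=25 blocked=[]
Op 2: conn=11 S1=40 S2=25 S3=11 blocked=[]
Op 3: conn=11 S1=61 S2=25 S3=11 blocked=[]
Op 4: conn=30 S1=61 S2=25 S3=11 blocked=[]
Op 5: conn=15 S1=61 S2=25 S3=-4 blocked=[3]
Op 6: conn=40 S1=61 S2=25 S3=-4 blocked=[3]
Op 7: conn=20 S1=61 S2=25 S3=-24 blocked=[3]
Op 8: conn=31 S1=61 S2=25 S3=-24 blocked=[3]
Op 9: conn=11 S1=61 S2=5 S3=-24 blocked=[3]
Op 10: conn=11 S1=61 S2=5 S3=-5 blocked=[3]
Op 11: conn=35 S1=61 S2=5 S3=-5 blocked=[3]
Op 12: conn=35 S1=61 S2=5 S3=14 blocked=[]
Op 13: conn=27 S1=61 S2=-3 S3=14 blocked=[2]
Op 14: conn=21 S1=55 S2=-3 S3=14 blocked=[2]

Answer: S2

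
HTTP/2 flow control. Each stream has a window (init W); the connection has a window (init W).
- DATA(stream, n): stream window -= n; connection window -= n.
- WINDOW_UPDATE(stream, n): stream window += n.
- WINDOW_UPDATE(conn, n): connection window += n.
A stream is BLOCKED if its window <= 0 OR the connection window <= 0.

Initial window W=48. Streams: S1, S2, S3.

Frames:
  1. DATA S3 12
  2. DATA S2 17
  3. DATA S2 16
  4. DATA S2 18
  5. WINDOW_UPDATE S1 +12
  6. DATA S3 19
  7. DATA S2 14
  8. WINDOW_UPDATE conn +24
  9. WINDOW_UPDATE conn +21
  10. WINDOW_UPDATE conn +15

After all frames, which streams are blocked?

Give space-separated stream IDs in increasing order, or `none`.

Answer: S2

Derivation:
Op 1: conn=36 S1=48 S2=48 S3=36 blocked=[]
Op 2: conn=19 S1=48 S2=31 S3=36 blocked=[]
Op 3: conn=3 S1=48 S2=15 S3=36 blocked=[]
Op 4: conn=-15 S1=48 S2=-3 S3=36 blocked=[1, 2, 3]
Op 5: conn=-15 S1=60 S2=-3 S3=36 blocked=[1, 2, 3]
Op 6: conn=-34 S1=60 S2=-3 S3=17 blocked=[1, 2, 3]
Op 7: conn=-48 S1=60 S2=-17 S3=17 blocked=[1, 2, 3]
Op 8: conn=-24 S1=60 S2=-17 S3=17 blocked=[1, 2, 3]
Op 9: conn=-3 S1=60 S2=-17 S3=17 blocked=[1, 2, 3]
Op 10: conn=12 S1=60 S2=-17 S3=17 blocked=[2]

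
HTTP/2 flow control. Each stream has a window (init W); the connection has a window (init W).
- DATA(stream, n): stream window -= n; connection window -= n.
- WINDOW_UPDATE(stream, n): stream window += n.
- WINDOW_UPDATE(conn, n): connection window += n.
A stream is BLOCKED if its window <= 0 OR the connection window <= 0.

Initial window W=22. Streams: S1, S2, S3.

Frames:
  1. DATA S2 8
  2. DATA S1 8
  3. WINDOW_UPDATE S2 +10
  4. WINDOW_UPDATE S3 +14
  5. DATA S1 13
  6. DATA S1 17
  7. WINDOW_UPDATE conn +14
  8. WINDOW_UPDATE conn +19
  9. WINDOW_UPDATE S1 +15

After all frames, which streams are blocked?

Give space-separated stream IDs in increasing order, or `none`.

Answer: S1

Derivation:
Op 1: conn=14 S1=22 S2=14 S3=22 blocked=[]
Op 2: conn=6 S1=14 S2=14 S3=22 blocked=[]
Op 3: conn=6 S1=14 S2=24 S3=22 blocked=[]
Op 4: conn=6 S1=14 S2=24 S3=36 blocked=[]
Op 5: conn=-7 S1=1 S2=24 S3=36 blocked=[1, 2, 3]
Op 6: conn=-24 S1=-16 S2=24 S3=36 blocked=[1, 2, 3]
Op 7: conn=-10 S1=-16 S2=24 S3=36 blocked=[1, 2, 3]
Op 8: conn=9 S1=-16 S2=24 S3=36 blocked=[1]
Op 9: conn=9 S1=-1 S2=24 S3=36 blocked=[1]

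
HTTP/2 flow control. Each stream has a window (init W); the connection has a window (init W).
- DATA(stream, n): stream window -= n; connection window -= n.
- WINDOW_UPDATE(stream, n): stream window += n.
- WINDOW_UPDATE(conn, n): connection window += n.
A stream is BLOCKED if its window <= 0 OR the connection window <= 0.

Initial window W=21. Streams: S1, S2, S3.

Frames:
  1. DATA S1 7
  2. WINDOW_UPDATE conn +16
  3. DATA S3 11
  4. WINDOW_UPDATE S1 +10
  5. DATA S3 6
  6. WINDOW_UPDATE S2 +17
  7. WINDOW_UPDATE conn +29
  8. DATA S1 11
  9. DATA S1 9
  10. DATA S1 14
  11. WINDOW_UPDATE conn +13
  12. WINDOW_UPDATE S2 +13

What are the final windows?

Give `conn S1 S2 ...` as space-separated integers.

Op 1: conn=14 S1=14 S2=21 S3=21 blocked=[]
Op 2: conn=30 S1=14 S2=21 S3=21 blocked=[]
Op 3: conn=19 S1=14 S2=21 S3=10 blocked=[]
Op 4: conn=19 S1=24 S2=21 S3=10 blocked=[]
Op 5: conn=13 S1=24 S2=21 S3=4 blocked=[]
Op 6: conn=13 S1=24 S2=38 S3=4 blocked=[]
Op 7: conn=42 S1=24 S2=38 S3=4 blocked=[]
Op 8: conn=31 S1=13 S2=38 S3=4 blocked=[]
Op 9: conn=22 S1=4 S2=38 S3=4 blocked=[]
Op 10: conn=8 S1=-10 S2=38 S3=4 blocked=[1]
Op 11: conn=21 S1=-10 S2=38 S3=4 blocked=[1]
Op 12: conn=21 S1=-10 S2=51 S3=4 blocked=[1]

Answer: 21 -10 51 4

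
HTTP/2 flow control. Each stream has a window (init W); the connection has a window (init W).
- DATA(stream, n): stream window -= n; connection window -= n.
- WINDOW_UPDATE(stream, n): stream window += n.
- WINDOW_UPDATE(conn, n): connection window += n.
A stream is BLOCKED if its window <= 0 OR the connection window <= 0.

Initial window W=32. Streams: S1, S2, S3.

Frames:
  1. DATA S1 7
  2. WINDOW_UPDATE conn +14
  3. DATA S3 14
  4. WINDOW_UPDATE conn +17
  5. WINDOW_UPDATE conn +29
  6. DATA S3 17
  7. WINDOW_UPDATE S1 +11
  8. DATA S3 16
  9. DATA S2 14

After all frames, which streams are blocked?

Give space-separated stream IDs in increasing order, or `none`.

Op 1: conn=25 S1=25 S2=32 S3=32 blocked=[]
Op 2: conn=39 S1=25 S2=32 S3=32 blocked=[]
Op 3: conn=25 S1=25 S2=32 S3=18 blocked=[]
Op 4: conn=42 S1=25 S2=32 S3=18 blocked=[]
Op 5: conn=71 S1=25 S2=32 S3=18 blocked=[]
Op 6: conn=54 S1=25 S2=32 S3=1 blocked=[]
Op 7: conn=54 S1=36 S2=32 S3=1 blocked=[]
Op 8: conn=38 S1=36 S2=32 S3=-15 blocked=[3]
Op 9: conn=24 S1=36 S2=18 S3=-15 blocked=[3]

Answer: S3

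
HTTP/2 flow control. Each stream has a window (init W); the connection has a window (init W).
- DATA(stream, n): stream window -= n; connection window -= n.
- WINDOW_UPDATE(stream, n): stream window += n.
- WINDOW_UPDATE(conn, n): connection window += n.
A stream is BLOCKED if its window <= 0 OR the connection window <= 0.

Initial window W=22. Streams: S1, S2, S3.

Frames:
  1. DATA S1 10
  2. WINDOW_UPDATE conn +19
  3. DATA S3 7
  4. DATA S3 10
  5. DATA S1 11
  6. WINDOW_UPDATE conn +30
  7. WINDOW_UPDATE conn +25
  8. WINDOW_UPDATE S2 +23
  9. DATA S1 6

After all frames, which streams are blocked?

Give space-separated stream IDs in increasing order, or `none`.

Answer: S1

Derivation:
Op 1: conn=12 S1=12 S2=22 S3=22 blocked=[]
Op 2: conn=31 S1=12 S2=22 S3=22 blocked=[]
Op 3: conn=24 S1=12 S2=22 S3=15 blocked=[]
Op 4: conn=14 S1=12 S2=22 S3=5 blocked=[]
Op 5: conn=3 S1=1 S2=22 S3=5 blocked=[]
Op 6: conn=33 S1=1 S2=22 S3=5 blocked=[]
Op 7: conn=58 S1=1 S2=22 S3=5 blocked=[]
Op 8: conn=58 S1=1 S2=45 S3=5 blocked=[]
Op 9: conn=52 S1=-5 S2=45 S3=5 blocked=[1]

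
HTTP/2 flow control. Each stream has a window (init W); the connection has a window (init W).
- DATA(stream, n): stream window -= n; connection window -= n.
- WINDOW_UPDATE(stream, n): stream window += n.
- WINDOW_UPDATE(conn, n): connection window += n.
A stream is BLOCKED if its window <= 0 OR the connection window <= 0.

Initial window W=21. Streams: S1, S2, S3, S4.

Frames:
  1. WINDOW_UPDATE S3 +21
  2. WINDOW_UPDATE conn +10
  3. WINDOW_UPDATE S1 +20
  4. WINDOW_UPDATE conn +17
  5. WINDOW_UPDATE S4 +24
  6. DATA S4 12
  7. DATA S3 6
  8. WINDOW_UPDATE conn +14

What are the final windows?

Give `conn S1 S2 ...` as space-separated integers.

Answer: 44 41 21 36 33

Derivation:
Op 1: conn=21 S1=21 S2=21 S3=42 S4=21 blocked=[]
Op 2: conn=31 S1=21 S2=21 S3=42 S4=21 blocked=[]
Op 3: conn=31 S1=41 S2=21 S3=42 S4=21 blocked=[]
Op 4: conn=48 S1=41 S2=21 S3=42 S4=21 blocked=[]
Op 5: conn=48 S1=41 S2=21 S3=42 S4=45 blocked=[]
Op 6: conn=36 S1=41 S2=21 S3=42 S4=33 blocked=[]
Op 7: conn=30 S1=41 S2=21 S3=36 S4=33 blocked=[]
Op 8: conn=44 S1=41 S2=21 S3=36 S4=33 blocked=[]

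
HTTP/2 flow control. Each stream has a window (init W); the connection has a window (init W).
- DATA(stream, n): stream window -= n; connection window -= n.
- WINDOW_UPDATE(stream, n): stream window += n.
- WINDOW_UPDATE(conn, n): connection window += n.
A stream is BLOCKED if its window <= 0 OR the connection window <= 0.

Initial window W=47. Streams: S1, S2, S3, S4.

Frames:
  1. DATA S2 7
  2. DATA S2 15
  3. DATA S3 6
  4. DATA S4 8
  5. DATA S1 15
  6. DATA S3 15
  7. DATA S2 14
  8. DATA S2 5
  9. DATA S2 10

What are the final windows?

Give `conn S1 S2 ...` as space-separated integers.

Answer: -48 32 -4 26 39

Derivation:
Op 1: conn=40 S1=47 S2=40 S3=47 S4=47 blocked=[]
Op 2: conn=25 S1=47 S2=25 S3=47 S4=47 blocked=[]
Op 3: conn=19 S1=47 S2=25 S3=41 S4=47 blocked=[]
Op 4: conn=11 S1=47 S2=25 S3=41 S4=39 blocked=[]
Op 5: conn=-4 S1=32 S2=25 S3=41 S4=39 blocked=[1, 2, 3, 4]
Op 6: conn=-19 S1=32 S2=25 S3=26 S4=39 blocked=[1, 2, 3, 4]
Op 7: conn=-33 S1=32 S2=11 S3=26 S4=39 blocked=[1, 2, 3, 4]
Op 8: conn=-38 S1=32 S2=6 S3=26 S4=39 blocked=[1, 2, 3, 4]
Op 9: conn=-48 S1=32 S2=-4 S3=26 S4=39 blocked=[1, 2, 3, 4]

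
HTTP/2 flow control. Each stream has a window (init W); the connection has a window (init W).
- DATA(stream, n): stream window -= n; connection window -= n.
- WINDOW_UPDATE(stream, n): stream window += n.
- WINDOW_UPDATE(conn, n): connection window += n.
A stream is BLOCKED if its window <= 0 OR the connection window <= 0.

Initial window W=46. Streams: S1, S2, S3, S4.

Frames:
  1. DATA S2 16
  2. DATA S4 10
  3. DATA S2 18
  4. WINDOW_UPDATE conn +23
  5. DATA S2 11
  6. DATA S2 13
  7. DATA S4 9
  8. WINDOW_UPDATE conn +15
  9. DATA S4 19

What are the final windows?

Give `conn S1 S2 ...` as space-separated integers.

Answer: -12 46 -12 46 8

Derivation:
Op 1: conn=30 S1=46 S2=30 S3=46 S4=46 blocked=[]
Op 2: conn=20 S1=46 S2=30 S3=46 S4=36 blocked=[]
Op 3: conn=2 S1=46 S2=12 S3=46 S4=36 blocked=[]
Op 4: conn=25 S1=46 S2=12 S3=46 S4=36 blocked=[]
Op 5: conn=14 S1=46 S2=1 S3=46 S4=36 blocked=[]
Op 6: conn=1 S1=46 S2=-12 S3=46 S4=36 blocked=[2]
Op 7: conn=-8 S1=46 S2=-12 S3=46 S4=27 blocked=[1, 2, 3, 4]
Op 8: conn=7 S1=46 S2=-12 S3=46 S4=27 blocked=[2]
Op 9: conn=-12 S1=46 S2=-12 S3=46 S4=8 blocked=[1, 2, 3, 4]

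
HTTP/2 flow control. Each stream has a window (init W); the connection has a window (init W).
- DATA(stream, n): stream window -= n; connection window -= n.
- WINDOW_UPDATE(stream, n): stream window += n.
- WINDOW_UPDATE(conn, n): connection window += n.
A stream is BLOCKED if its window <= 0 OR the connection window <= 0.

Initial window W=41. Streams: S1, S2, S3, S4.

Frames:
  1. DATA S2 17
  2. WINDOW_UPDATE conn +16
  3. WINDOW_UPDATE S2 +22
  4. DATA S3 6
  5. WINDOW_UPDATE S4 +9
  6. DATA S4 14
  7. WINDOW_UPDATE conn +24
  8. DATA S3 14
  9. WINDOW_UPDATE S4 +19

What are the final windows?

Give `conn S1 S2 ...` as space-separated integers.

Answer: 30 41 46 21 55

Derivation:
Op 1: conn=24 S1=41 S2=24 S3=41 S4=41 blocked=[]
Op 2: conn=40 S1=41 S2=24 S3=41 S4=41 blocked=[]
Op 3: conn=40 S1=41 S2=46 S3=41 S4=41 blocked=[]
Op 4: conn=34 S1=41 S2=46 S3=35 S4=41 blocked=[]
Op 5: conn=34 S1=41 S2=46 S3=35 S4=50 blocked=[]
Op 6: conn=20 S1=41 S2=46 S3=35 S4=36 blocked=[]
Op 7: conn=44 S1=41 S2=46 S3=35 S4=36 blocked=[]
Op 8: conn=30 S1=41 S2=46 S3=21 S4=36 blocked=[]
Op 9: conn=30 S1=41 S2=46 S3=21 S4=55 blocked=[]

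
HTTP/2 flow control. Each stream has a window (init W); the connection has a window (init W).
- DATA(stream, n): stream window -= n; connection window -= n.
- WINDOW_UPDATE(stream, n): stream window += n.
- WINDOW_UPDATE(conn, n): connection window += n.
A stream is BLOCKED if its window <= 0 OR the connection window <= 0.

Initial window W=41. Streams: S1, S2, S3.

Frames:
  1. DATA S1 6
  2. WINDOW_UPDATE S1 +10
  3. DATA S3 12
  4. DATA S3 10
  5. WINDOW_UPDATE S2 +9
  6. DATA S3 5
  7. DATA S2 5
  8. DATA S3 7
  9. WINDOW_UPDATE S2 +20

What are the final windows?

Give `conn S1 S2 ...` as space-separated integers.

Answer: -4 45 65 7

Derivation:
Op 1: conn=35 S1=35 S2=41 S3=41 blocked=[]
Op 2: conn=35 S1=45 S2=41 S3=41 blocked=[]
Op 3: conn=23 S1=45 S2=41 S3=29 blocked=[]
Op 4: conn=13 S1=45 S2=41 S3=19 blocked=[]
Op 5: conn=13 S1=45 S2=50 S3=19 blocked=[]
Op 6: conn=8 S1=45 S2=50 S3=14 blocked=[]
Op 7: conn=3 S1=45 S2=45 S3=14 blocked=[]
Op 8: conn=-4 S1=45 S2=45 S3=7 blocked=[1, 2, 3]
Op 9: conn=-4 S1=45 S2=65 S3=7 blocked=[1, 2, 3]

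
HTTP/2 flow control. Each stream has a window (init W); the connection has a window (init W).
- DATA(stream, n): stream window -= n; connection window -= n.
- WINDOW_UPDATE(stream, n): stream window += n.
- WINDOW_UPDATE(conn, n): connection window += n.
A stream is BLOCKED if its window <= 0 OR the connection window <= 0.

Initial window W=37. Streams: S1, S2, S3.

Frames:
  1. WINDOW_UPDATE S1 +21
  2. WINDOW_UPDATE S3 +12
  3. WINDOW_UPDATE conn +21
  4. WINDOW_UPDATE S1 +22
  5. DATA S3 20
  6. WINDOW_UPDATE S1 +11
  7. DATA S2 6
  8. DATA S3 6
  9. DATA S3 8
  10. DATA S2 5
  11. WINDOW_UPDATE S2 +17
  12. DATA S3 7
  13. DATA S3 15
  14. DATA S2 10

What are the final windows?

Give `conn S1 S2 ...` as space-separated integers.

Op 1: conn=37 S1=58 S2=37 S3=37 blocked=[]
Op 2: conn=37 S1=58 S2=37 S3=49 blocked=[]
Op 3: conn=58 S1=58 S2=37 S3=49 blocked=[]
Op 4: conn=58 S1=80 S2=37 S3=49 blocked=[]
Op 5: conn=38 S1=80 S2=37 S3=29 blocked=[]
Op 6: conn=38 S1=91 S2=37 S3=29 blocked=[]
Op 7: conn=32 S1=91 S2=31 S3=29 blocked=[]
Op 8: conn=26 S1=91 S2=31 S3=23 blocked=[]
Op 9: conn=18 S1=91 S2=31 S3=15 blocked=[]
Op 10: conn=13 S1=91 S2=26 S3=15 blocked=[]
Op 11: conn=13 S1=91 S2=43 S3=15 blocked=[]
Op 12: conn=6 S1=91 S2=43 S3=8 blocked=[]
Op 13: conn=-9 S1=91 S2=43 S3=-7 blocked=[1, 2, 3]
Op 14: conn=-19 S1=91 S2=33 S3=-7 blocked=[1, 2, 3]

Answer: -19 91 33 -7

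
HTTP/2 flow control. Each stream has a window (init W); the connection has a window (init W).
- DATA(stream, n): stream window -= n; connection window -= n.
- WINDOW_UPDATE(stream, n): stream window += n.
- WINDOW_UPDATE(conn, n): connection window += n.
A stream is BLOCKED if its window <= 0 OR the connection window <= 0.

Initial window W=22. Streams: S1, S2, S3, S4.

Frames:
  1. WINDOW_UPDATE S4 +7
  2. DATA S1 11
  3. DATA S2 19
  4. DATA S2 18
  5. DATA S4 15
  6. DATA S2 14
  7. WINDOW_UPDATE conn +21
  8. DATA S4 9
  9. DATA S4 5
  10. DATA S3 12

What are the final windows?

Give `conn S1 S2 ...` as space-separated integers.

Answer: -60 11 -29 10 0

Derivation:
Op 1: conn=22 S1=22 S2=22 S3=22 S4=29 blocked=[]
Op 2: conn=11 S1=11 S2=22 S3=22 S4=29 blocked=[]
Op 3: conn=-8 S1=11 S2=3 S3=22 S4=29 blocked=[1, 2, 3, 4]
Op 4: conn=-26 S1=11 S2=-15 S3=22 S4=29 blocked=[1, 2, 3, 4]
Op 5: conn=-41 S1=11 S2=-15 S3=22 S4=14 blocked=[1, 2, 3, 4]
Op 6: conn=-55 S1=11 S2=-29 S3=22 S4=14 blocked=[1, 2, 3, 4]
Op 7: conn=-34 S1=11 S2=-29 S3=22 S4=14 blocked=[1, 2, 3, 4]
Op 8: conn=-43 S1=11 S2=-29 S3=22 S4=5 blocked=[1, 2, 3, 4]
Op 9: conn=-48 S1=11 S2=-29 S3=22 S4=0 blocked=[1, 2, 3, 4]
Op 10: conn=-60 S1=11 S2=-29 S3=10 S4=0 blocked=[1, 2, 3, 4]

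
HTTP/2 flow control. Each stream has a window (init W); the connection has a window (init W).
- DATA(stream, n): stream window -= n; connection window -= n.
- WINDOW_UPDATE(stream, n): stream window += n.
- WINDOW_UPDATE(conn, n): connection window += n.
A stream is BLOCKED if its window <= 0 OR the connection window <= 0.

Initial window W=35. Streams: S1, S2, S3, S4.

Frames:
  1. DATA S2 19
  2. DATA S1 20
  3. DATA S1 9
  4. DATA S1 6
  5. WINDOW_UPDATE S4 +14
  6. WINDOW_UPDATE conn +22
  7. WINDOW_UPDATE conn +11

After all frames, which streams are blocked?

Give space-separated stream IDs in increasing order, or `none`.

Answer: S1

Derivation:
Op 1: conn=16 S1=35 S2=16 S3=35 S4=35 blocked=[]
Op 2: conn=-4 S1=15 S2=16 S3=35 S4=35 blocked=[1, 2, 3, 4]
Op 3: conn=-13 S1=6 S2=16 S3=35 S4=35 blocked=[1, 2, 3, 4]
Op 4: conn=-19 S1=0 S2=16 S3=35 S4=35 blocked=[1, 2, 3, 4]
Op 5: conn=-19 S1=0 S2=16 S3=35 S4=49 blocked=[1, 2, 3, 4]
Op 6: conn=3 S1=0 S2=16 S3=35 S4=49 blocked=[1]
Op 7: conn=14 S1=0 S2=16 S3=35 S4=49 blocked=[1]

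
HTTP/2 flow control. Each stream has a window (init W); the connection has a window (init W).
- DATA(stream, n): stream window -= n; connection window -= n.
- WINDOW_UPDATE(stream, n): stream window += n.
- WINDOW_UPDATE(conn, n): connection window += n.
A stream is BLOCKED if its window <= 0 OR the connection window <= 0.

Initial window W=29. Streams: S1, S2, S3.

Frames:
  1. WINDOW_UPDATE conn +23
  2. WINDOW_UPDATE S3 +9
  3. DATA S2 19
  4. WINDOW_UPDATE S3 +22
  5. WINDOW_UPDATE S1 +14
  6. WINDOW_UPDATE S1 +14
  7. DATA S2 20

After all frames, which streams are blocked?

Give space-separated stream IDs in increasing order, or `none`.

Answer: S2

Derivation:
Op 1: conn=52 S1=29 S2=29 S3=29 blocked=[]
Op 2: conn=52 S1=29 S2=29 S3=38 blocked=[]
Op 3: conn=33 S1=29 S2=10 S3=38 blocked=[]
Op 4: conn=33 S1=29 S2=10 S3=60 blocked=[]
Op 5: conn=33 S1=43 S2=10 S3=60 blocked=[]
Op 6: conn=33 S1=57 S2=10 S3=60 blocked=[]
Op 7: conn=13 S1=57 S2=-10 S3=60 blocked=[2]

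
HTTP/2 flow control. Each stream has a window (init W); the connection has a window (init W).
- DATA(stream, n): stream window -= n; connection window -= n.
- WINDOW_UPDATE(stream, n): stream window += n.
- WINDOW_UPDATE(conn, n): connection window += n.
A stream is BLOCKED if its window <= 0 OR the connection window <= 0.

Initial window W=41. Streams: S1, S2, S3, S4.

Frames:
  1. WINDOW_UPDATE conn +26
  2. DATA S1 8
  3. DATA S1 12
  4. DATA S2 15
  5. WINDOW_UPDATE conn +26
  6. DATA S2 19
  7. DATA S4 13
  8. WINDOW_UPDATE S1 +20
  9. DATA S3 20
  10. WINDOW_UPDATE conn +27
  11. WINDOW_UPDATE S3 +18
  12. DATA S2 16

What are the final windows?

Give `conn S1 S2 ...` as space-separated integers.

Op 1: conn=67 S1=41 S2=41 S3=41 S4=41 blocked=[]
Op 2: conn=59 S1=33 S2=41 S3=41 S4=41 blocked=[]
Op 3: conn=47 S1=21 S2=41 S3=41 S4=41 blocked=[]
Op 4: conn=32 S1=21 S2=26 S3=41 S4=41 blocked=[]
Op 5: conn=58 S1=21 S2=26 S3=41 S4=41 blocked=[]
Op 6: conn=39 S1=21 S2=7 S3=41 S4=41 blocked=[]
Op 7: conn=26 S1=21 S2=7 S3=41 S4=28 blocked=[]
Op 8: conn=26 S1=41 S2=7 S3=41 S4=28 blocked=[]
Op 9: conn=6 S1=41 S2=7 S3=21 S4=28 blocked=[]
Op 10: conn=33 S1=41 S2=7 S3=21 S4=28 blocked=[]
Op 11: conn=33 S1=41 S2=7 S3=39 S4=28 blocked=[]
Op 12: conn=17 S1=41 S2=-9 S3=39 S4=28 blocked=[2]

Answer: 17 41 -9 39 28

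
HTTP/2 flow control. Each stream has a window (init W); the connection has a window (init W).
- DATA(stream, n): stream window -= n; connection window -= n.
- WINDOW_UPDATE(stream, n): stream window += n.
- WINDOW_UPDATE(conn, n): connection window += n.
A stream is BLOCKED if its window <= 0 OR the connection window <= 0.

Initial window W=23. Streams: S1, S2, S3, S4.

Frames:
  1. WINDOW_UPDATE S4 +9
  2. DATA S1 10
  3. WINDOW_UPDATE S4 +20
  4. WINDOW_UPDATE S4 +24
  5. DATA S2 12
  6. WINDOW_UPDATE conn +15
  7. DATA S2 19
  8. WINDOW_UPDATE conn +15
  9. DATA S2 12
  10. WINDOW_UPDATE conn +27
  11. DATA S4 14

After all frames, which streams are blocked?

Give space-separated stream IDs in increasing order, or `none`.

Answer: S2

Derivation:
Op 1: conn=23 S1=23 S2=23 S3=23 S4=32 blocked=[]
Op 2: conn=13 S1=13 S2=23 S3=23 S4=32 blocked=[]
Op 3: conn=13 S1=13 S2=23 S3=23 S4=52 blocked=[]
Op 4: conn=13 S1=13 S2=23 S3=23 S4=76 blocked=[]
Op 5: conn=1 S1=13 S2=11 S3=23 S4=76 blocked=[]
Op 6: conn=16 S1=13 S2=11 S3=23 S4=76 blocked=[]
Op 7: conn=-3 S1=13 S2=-8 S3=23 S4=76 blocked=[1, 2, 3, 4]
Op 8: conn=12 S1=13 S2=-8 S3=23 S4=76 blocked=[2]
Op 9: conn=0 S1=13 S2=-20 S3=23 S4=76 blocked=[1, 2, 3, 4]
Op 10: conn=27 S1=13 S2=-20 S3=23 S4=76 blocked=[2]
Op 11: conn=13 S1=13 S2=-20 S3=23 S4=62 blocked=[2]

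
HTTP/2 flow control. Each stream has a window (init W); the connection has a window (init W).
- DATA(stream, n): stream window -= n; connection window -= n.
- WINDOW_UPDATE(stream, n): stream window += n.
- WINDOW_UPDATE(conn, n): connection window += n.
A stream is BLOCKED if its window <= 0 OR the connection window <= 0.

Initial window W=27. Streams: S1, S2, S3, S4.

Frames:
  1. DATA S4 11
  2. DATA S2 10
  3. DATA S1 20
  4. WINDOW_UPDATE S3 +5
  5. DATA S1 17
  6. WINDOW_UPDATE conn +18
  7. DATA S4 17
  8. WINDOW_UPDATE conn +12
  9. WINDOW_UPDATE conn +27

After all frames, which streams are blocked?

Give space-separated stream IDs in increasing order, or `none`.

Op 1: conn=16 S1=27 S2=27 S3=27 S4=16 blocked=[]
Op 2: conn=6 S1=27 S2=17 S3=27 S4=16 blocked=[]
Op 3: conn=-14 S1=7 S2=17 S3=27 S4=16 blocked=[1, 2, 3, 4]
Op 4: conn=-14 S1=7 S2=17 S3=32 S4=16 blocked=[1, 2, 3, 4]
Op 5: conn=-31 S1=-10 S2=17 S3=32 S4=16 blocked=[1, 2, 3, 4]
Op 6: conn=-13 S1=-10 S2=17 S3=32 S4=16 blocked=[1, 2, 3, 4]
Op 7: conn=-30 S1=-10 S2=17 S3=32 S4=-1 blocked=[1, 2, 3, 4]
Op 8: conn=-18 S1=-10 S2=17 S3=32 S4=-1 blocked=[1, 2, 3, 4]
Op 9: conn=9 S1=-10 S2=17 S3=32 S4=-1 blocked=[1, 4]

Answer: S1 S4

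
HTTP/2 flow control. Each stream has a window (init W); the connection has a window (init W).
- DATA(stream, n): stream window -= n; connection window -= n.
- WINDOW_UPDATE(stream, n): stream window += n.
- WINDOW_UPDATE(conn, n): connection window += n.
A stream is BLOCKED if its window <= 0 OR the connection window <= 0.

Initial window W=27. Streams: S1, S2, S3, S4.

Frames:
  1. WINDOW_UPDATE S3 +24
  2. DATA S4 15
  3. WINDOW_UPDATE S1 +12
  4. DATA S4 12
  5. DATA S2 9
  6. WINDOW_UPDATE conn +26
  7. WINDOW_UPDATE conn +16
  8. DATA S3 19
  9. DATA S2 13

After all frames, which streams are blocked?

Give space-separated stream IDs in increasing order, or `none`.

Answer: S4

Derivation:
Op 1: conn=27 S1=27 S2=27 S3=51 S4=27 blocked=[]
Op 2: conn=12 S1=27 S2=27 S3=51 S4=12 blocked=[]
Op 3: conn=12 S1=39 S2=27 S3=51 S4=12 blocked=[]
Op 4: conn=0 S1=39 S2=27 S3=51 S4=0 blocked=[1, 2, 3, 4]
Op 5: conn=-9 S1=39 S2=18 S3=51 S4=0 blocked=[1, 2, 3, 4]
Op 6: conn=17 S1=39 S2=18 S3=51 S4=0 blocked=[4]
Op 7: conn=33 S1=39 S2=18 S3=51 S4=0 blocked=[4]
Op 8: conn=14 S1=39 S2=18 S3=32 S4=0 blocked=[4]
Op 9: conn=1 S1=39 S2=5 S3=32 S4=0 blocked=[4]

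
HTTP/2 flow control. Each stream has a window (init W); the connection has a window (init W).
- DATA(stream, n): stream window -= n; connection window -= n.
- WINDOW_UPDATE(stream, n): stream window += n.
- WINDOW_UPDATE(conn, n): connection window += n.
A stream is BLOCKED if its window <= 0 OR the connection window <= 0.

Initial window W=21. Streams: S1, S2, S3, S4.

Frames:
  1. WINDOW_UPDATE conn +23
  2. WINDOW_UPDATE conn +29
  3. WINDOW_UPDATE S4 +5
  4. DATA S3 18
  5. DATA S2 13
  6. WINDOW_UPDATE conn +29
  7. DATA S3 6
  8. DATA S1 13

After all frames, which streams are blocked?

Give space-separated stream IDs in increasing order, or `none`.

Op 1: conn=44 S1=21 S2=21 S3=21 S4=21 blocked=[]
Op 2: conn=73 S1=21 S2=21 S3=21 S4=21 blocked=[]
Op 3: conn=73 S1=21 S2=21 S3=21 S4=26 blocked=[]
Op 4: conn=55 S1=21 S2=21 S3=3 S4=26 blocked=[]
Op 5: conn=42 S1=21 S2=8 S3=3 S4=26 blocked=[]
Op 6: conn=71 S1=21 S2=8 S3=3 S4=26 blocked=[]
Op 7: conn=65 S1=21 S2=8 S3=-3 S4=26 blocked=[3]
Op 8: conn=52 S1=8 S2=8 S3=-3 S4=26 blocked=[3]

Answer: S3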